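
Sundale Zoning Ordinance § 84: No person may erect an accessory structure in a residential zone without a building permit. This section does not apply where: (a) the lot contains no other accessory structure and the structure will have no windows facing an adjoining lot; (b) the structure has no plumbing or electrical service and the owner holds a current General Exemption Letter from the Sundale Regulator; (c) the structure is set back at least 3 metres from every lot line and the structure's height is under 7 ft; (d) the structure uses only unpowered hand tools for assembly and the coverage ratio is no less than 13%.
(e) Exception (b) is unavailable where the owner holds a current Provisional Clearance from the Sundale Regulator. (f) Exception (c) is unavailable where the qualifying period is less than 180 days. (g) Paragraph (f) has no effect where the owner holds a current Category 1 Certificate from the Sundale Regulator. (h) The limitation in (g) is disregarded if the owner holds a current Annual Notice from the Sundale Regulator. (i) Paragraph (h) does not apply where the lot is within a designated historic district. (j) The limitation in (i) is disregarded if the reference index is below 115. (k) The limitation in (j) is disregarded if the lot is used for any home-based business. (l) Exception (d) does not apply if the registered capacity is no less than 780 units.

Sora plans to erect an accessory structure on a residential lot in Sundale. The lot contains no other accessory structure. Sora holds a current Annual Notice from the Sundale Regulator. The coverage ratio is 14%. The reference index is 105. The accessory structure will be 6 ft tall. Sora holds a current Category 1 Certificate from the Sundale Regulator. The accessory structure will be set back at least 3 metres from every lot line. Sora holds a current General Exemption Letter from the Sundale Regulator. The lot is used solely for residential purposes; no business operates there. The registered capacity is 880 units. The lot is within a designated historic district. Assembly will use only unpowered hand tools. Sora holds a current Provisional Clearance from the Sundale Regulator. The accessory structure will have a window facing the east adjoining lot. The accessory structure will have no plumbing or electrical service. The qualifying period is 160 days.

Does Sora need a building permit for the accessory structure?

Exception (a) does not apply: a window faces an adjoining lot.
All of (b)'s requirements are met (there is no plumbing or electrical service; a current General Exemption Letter is held). But applying paragraph (e): (e) operates against (b): a current Provisional Clearance is held. (b) is therefore removed.
All of (c)'s requirements are met (the setback is at least 3 m on every side; the structure's height is 6 ft, under the 7 ft limit). But applying paragraphs (f)–(k): (f) operates against (c): the qualifying period is 160 days, less than the 180 days limit. (g) operates (a current Category 1 Certificate is held), but is overridden by (h): (h) operates against (g): a current Annual Notice is held. (i) operates (the lot is in a historic district), but is displaced by (j): (j) operates against (i): the reference index is 105, below the 115 limit. (k) is inapplicable (the lot is solely residential), so (j) stands. So (c) is unavailable.
Exception (d) is satisfied on its face — assembly uses only hand tools; the coverage ratio is 14%, meeting the 13% threshold. However, paragraph (l) must be considered: (l) operates against (d): the registered capacity is 880 units, meeting the 780 units threshold. So (d) is unavailable.
No exception applies. The general rule governs.

Yes — Sora must obtain a building permit.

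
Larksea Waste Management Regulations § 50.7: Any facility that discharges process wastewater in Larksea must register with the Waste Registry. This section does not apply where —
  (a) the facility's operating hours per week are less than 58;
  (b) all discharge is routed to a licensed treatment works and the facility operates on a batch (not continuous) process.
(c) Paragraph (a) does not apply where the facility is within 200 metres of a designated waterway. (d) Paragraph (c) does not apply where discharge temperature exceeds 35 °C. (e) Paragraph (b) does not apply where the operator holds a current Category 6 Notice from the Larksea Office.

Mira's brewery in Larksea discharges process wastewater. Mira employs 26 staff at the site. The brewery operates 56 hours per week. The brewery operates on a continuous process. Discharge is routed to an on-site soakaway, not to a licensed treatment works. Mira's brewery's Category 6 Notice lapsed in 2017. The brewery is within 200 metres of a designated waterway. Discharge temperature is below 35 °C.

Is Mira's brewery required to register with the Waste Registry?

Yes — Mira's brewery must register with the Waste Registry.

Exception (a) is satisfied on its face — the facility's operating hours per week are 56, less than the 58 limit. However, paragraphs (c)–(d) must be considered: (c) operates against (a): the brewery is within 200 m of a designated waterway. (d) is not engaged (discharge temperature is below 35 °C), so (c) stands. (a) is therefore removed.
Exception (b) fails — discharge is not routed to a licensed treatment works.
Every exception is unavailable, so the rule governs.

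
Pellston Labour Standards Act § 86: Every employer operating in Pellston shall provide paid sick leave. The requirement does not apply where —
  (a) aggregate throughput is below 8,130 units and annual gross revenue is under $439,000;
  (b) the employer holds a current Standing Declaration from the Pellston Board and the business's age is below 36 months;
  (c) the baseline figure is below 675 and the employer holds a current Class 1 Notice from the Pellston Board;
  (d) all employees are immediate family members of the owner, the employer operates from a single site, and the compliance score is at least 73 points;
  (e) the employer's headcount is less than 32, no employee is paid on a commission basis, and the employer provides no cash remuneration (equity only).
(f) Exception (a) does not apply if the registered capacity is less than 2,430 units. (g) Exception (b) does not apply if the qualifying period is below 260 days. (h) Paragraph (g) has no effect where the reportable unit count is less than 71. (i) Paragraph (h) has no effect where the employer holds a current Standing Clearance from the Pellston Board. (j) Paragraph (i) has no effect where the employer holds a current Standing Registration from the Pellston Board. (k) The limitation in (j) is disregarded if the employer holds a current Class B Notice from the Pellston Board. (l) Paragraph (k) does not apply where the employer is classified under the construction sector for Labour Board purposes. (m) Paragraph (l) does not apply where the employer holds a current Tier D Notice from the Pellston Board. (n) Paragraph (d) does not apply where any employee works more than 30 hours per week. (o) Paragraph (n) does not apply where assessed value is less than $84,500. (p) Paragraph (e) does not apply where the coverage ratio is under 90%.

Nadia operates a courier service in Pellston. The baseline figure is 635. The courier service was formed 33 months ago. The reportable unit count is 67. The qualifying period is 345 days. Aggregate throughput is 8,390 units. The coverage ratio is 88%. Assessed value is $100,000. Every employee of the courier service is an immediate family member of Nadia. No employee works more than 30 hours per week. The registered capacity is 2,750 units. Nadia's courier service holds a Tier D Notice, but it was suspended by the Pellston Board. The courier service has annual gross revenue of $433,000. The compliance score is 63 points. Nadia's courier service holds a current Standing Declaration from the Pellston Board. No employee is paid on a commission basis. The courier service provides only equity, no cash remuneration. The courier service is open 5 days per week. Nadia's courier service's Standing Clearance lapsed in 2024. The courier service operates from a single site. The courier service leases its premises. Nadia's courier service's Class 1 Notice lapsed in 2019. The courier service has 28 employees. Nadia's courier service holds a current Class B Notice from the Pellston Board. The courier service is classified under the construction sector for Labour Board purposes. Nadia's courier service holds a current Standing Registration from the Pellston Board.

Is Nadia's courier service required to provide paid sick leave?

Exception (a) fails — aggregate throughput is 8,390 units, not below 8,130 units.
Exception (b) is satisfied on its face — a current Standing Declaration is held; the business's age is 33 months, below the 36 months limit. Under paragraphs (g)–(m): (g), which would limit (b), is not engaged: the qualifying period is 345 days, not below 260 days. So (b) applies.
Exception (c) fails — no current Class 1 Notice is held.
Exception (d) does not apply: the compliance score is 63 points, short of 73 points.
Exception (e): the employer's headcount is 28, less than the 32 limit; no employee is paid on commission; remuneration is equity-only — every condition holds. But applying paragraph (p): (p) applies — the coverage ratio is 88%, under the 90% limit. Exception (e) does not apply.

No — exception (b) applies; Nadia's courier service is not required to provide paid sick leave.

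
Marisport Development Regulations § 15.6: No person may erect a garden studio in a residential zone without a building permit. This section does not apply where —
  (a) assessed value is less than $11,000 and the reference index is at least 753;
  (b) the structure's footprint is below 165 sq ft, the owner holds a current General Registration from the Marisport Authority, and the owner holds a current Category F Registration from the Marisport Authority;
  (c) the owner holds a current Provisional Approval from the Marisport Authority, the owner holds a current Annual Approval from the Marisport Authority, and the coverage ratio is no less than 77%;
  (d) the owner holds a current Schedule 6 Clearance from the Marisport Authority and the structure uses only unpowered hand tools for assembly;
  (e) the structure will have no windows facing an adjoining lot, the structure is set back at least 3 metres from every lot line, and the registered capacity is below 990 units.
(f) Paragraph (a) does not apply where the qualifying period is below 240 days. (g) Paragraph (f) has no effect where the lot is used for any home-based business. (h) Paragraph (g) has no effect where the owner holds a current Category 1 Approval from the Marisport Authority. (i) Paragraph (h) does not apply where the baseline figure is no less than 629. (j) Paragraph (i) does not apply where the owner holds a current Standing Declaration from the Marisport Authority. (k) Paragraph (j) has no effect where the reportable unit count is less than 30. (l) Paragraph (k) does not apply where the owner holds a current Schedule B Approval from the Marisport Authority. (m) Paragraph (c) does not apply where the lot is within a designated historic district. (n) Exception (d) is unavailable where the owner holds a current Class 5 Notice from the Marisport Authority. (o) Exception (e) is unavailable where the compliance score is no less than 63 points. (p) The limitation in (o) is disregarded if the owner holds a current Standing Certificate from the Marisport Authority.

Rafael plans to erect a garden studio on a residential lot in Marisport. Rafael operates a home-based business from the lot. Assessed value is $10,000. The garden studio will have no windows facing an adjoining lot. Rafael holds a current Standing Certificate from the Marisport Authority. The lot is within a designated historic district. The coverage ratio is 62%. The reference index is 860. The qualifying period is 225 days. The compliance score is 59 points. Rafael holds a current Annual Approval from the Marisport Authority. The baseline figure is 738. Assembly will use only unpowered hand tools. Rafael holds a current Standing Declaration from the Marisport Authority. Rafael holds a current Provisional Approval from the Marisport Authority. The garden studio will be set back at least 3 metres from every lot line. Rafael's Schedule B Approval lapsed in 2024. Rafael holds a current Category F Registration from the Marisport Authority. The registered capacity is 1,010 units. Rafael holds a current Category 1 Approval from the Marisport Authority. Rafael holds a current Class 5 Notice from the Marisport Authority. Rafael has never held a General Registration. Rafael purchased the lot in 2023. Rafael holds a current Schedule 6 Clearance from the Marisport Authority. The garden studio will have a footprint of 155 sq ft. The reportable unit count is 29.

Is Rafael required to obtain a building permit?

Exception (a)'s conditions are all satisfied: assessed value is $10,000, less than the $11,000 limit; the reference index is 860, meeting the 753 threshold. Applying paragraphs (f)–(l): (f) would limit (a) — the qualifying period is 225 days, below the 240 days limit — but (g) sets (f) aside: (g) operates against (f): a home-based business operates on the lot. (h) would limit (g) — a current Category 1 Approval is held — but (i) sets (h) aside: (i) operates — the baseline figure is 738, meeting the 629 threshold. (j) would limit (i) — a current Standing Declaration is held — but (k) sets (j) aside: (k) operates against (j): the reportable unit count is 29, less than the 30 limit. (l), which would lift (k), is inapplicable — there is no Schedule B Approval in force. (a) remains available.
Exception (b) requires that the owner holds a current General Registration from the Marisport Authority; but no current General Registration is held, so (b) is unavailable.
Exception (c) requires that the coverage ratio is no less than 77%; but the coverage ratio is 62%, short of 77%, so (c) is unavailable.
Exception (d) is satisfied on its face — a current Schedule 6 Clearance is held; assembly uses only hand tools. Turning to paragraph (n): (n) operates against (d): a current Class 5 Notice is held. Exception (d) does not apply.
Exception (e) does not apply: the registered capacity is 1,010 units, not below 990 units.

No — exception (a) applies; Rafael does not need a building permit.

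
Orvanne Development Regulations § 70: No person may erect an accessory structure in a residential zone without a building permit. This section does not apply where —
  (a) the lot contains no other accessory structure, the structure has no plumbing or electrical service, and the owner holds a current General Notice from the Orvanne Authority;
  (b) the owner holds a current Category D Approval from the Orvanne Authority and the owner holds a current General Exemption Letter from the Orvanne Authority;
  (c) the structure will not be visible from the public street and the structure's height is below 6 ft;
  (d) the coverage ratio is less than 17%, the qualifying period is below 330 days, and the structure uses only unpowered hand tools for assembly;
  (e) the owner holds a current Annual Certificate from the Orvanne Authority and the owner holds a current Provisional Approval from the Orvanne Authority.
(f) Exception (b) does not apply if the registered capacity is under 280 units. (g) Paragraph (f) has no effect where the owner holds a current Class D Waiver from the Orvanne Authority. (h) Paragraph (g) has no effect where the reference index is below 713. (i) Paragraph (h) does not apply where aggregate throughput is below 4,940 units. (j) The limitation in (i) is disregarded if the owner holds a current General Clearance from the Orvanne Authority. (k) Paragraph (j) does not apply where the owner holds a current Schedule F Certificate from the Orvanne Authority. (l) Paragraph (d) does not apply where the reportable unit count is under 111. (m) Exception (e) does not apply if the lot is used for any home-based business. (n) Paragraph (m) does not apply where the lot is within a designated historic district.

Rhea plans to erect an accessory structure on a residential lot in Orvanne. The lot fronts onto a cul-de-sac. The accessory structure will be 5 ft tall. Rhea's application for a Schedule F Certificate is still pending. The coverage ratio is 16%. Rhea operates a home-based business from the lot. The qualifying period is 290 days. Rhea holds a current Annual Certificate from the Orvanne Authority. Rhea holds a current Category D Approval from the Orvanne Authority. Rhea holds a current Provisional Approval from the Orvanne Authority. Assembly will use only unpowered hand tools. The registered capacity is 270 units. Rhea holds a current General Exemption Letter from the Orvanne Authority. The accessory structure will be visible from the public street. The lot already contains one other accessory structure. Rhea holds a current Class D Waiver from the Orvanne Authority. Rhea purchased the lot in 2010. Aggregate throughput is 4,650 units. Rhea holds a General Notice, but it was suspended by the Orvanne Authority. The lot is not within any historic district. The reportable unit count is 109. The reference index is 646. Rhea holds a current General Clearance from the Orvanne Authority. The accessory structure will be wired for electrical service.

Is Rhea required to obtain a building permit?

Yes — Rhea must obtain a building permit.

Exception (a) does not apply: the lot already has another accessory structure.
Exception (b)'s conditions are all satisfied: a current Category D Approval is held; a current General Exemption Letter is held. Turning to paragraphs (f)–(k): (f) is engaged — the registered capacity is 270 units, under the 280 units limit. (g) is engaged (a current Class D Waiver is held), but is overridden by (h): (h) operates against (g): the reference index is 646, below the 713 limit. (i) operates (aggregate throughput is 4,650 units, below the 4,940 units limit), but is set aside by (j): (j) operates against (i): a current General Clearance is held. (k), which would lift (j), is not engaged — no current Schedule F Certificate is held. Exception (b) does not apply.
Exception (c) fails — the structure will be visible from the street.
Exception (d)'s conditions are all satisfied: the coverage ratio is 16%, less than the 17% limit; the qualifying period is 290 days, below the 330 days limit; assembly uses only hand tools. But applying paragraph (l): (l) is engaged — the reportable unit count is 109, under the 111 limit. So (d) is unavailable.
Exception (e): a current Annual Certificate is held; a current Provisional Approval is held — every condition holds. But: (m) operates — a home-based business operates on the lot. (n), which would lift (m), is not engaged — the lot is not in a historic district. So (e) is unavailable.
No exception is made out. Rhea falls within the general rule.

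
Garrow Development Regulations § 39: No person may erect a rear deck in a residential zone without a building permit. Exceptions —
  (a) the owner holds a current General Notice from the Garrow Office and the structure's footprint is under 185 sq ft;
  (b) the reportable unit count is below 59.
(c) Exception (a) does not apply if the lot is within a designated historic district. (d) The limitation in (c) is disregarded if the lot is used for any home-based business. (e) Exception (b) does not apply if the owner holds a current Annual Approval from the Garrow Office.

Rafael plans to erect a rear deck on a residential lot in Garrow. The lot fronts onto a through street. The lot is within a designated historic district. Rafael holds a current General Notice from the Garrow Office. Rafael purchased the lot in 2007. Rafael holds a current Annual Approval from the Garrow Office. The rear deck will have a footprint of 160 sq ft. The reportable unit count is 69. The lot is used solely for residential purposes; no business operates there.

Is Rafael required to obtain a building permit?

Yes — Rafael must obtain a building permit.

Exception (a)'s conditions are all satisfied: a current General Notice is held; the structure's footprint is 160 sq ft, under the 185 sq ft limit. Turning to paragraphs (c)–(d): (c) operates against (a): the lot is in a historic district. (d) is inapplicable (the lot is solely residential), so (c) stands. Exception (a) does not apply.
Exception (b) fails — the reportable unit count is 69, not below 59.
None of the exceptions is available; § 39 applies in full.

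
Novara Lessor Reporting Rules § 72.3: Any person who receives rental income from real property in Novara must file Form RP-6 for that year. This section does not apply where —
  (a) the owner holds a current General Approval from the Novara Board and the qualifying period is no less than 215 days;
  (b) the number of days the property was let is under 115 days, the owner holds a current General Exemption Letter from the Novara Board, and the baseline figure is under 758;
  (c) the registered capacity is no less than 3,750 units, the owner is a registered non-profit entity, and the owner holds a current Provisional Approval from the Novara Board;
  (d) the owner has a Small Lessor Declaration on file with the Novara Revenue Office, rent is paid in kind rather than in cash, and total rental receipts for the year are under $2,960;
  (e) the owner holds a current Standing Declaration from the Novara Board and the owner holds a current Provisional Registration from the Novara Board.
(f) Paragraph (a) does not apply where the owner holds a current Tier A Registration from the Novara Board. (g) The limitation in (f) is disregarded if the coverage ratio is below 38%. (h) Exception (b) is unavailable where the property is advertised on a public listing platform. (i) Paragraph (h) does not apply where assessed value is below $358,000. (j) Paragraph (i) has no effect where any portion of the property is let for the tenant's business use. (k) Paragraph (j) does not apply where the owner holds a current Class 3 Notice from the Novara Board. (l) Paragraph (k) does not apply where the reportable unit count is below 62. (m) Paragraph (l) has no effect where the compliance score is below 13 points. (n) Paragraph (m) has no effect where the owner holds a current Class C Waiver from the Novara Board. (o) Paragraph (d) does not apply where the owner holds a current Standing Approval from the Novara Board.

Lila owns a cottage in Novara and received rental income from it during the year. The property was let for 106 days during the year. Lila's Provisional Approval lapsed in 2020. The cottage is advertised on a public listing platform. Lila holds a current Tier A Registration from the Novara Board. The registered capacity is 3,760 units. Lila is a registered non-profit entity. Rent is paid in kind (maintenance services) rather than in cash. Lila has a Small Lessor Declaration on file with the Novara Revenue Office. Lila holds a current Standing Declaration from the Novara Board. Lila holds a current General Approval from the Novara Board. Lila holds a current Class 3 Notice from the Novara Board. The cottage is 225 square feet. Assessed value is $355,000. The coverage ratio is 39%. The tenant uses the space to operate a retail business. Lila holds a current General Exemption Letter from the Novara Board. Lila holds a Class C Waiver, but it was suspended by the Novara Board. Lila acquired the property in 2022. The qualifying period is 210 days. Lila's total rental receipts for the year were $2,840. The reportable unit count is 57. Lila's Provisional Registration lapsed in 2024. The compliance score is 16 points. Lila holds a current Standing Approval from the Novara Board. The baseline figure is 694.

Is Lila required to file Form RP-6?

Exception (a) requires that the qualifying period is no less than 215 days; but the qualifying period is 210 days, short of 215 days, so (a) is unavailable.
All of (b)'s requirements are met (the number of days the property was let is 106 days, under the 115 days limit; a current General Exemption Letter is held; the baseline figure is 694, under the 758 limit). But applying paragraphs (h)–(n): (h) operates — the property is publicly advertised. (i) would limit (h) — assessed value is $355,000, below the $358,000 limit — but (j) sets (i) aside: (j) operates against (i): the space is let for business use. (k) would limit (j) — a current Class 3 Notice is held — but (l) sets (k) aside: (l) operates against (k): the reportable unit count is 57, below the 62 limit. (m), which would lift (l), is not engaged — the compliance score is 16 points, not below 13 points. So (b) is unavailable.
Exception (c) requires that the owner holds a current Provisional Approval from the Novara Board; but there is no Provisional Approval in force, so (c) is unavailable.
All of (d)'s requirements are met (a Small Lessor Declaration is on file; rent is paid in kind; total rental receipts for the year are $2,840, under the $2,960 limit). Turning to paragraph (o): (o) is engaged — a current Standing Approval is held. Exception (d) does not apply.
Exception (e) fails — no current Provisional Registration is held.
Every exception is unavailable, so the rule governs.

Yes — Lila must file Form RP-6.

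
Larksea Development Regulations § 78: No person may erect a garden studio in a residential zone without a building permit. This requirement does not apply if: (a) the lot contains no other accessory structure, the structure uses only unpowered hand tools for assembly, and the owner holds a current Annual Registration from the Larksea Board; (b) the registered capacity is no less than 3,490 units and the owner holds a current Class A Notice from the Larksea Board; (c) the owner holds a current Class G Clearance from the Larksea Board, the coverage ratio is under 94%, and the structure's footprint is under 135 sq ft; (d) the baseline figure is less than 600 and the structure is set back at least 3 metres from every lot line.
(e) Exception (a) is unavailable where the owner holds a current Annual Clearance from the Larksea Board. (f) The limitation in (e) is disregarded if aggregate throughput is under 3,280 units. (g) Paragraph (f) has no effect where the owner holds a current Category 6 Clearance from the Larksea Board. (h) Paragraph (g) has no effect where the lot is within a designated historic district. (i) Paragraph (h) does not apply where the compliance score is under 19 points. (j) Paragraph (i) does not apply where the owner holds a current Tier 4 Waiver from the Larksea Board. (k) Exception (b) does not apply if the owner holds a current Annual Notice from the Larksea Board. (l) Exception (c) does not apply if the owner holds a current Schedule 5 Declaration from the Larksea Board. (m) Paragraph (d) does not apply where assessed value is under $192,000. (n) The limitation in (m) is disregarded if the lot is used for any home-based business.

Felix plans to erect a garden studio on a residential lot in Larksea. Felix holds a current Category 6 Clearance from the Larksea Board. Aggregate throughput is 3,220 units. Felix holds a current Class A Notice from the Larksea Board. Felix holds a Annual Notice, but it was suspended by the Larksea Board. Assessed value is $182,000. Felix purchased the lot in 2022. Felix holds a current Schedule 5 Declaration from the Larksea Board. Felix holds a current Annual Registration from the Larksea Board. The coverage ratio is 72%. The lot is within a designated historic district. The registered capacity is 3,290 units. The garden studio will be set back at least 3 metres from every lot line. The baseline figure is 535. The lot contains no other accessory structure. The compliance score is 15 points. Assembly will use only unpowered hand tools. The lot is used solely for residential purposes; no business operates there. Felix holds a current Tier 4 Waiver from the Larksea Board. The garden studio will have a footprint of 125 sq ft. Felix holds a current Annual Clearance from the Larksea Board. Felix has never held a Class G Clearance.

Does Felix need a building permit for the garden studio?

No — exception (a) applies; Felix does not need a building permit.

Exception (a) is satisfied on its face — the lot has no other accessory structure; assembly uses only hand tools; a current Annual Registration is held. Applying paragraphs (e)–(j): (e) is engaged (a current Annual Clearance is held), but is displaced by (f): (f) operates against (e): aggregate throughput is 3,220 units, under the 3,280 units limit. (g) applies (a current Category 6 Clearance is held), but is displaced by (h): (h) is triggered — the lot is in a historic district. (i) would limit (h) — the compliance score is 15 points, under the 19 points limit — but (j) sets (i) aside: (j) is triggered — a current Tier 4 Waiver is held. (a) remains available.
Exception (b) requires that the registered capacity is no less than 3,490 units; but the registered capacity is 3,290 units, short of 3,490 units, so (b) is unavailable.
Exception (c) requires that the owner holds a current Class G Clearance from the Larksea Board; but there is no Class G Clearance in force, so (c) is unavailable.
All of (d)'s requirements are met (the baseline figure is 535, less than the 600 limit; the setback is at least 3 m on every side). Turning to paragraphs (m)–(n): (m) applies — assessed value is $182,000, under the $192,000 limit. (n) does not operate here (the lot is solely residential), so (m) stands. So (d) is unavailable.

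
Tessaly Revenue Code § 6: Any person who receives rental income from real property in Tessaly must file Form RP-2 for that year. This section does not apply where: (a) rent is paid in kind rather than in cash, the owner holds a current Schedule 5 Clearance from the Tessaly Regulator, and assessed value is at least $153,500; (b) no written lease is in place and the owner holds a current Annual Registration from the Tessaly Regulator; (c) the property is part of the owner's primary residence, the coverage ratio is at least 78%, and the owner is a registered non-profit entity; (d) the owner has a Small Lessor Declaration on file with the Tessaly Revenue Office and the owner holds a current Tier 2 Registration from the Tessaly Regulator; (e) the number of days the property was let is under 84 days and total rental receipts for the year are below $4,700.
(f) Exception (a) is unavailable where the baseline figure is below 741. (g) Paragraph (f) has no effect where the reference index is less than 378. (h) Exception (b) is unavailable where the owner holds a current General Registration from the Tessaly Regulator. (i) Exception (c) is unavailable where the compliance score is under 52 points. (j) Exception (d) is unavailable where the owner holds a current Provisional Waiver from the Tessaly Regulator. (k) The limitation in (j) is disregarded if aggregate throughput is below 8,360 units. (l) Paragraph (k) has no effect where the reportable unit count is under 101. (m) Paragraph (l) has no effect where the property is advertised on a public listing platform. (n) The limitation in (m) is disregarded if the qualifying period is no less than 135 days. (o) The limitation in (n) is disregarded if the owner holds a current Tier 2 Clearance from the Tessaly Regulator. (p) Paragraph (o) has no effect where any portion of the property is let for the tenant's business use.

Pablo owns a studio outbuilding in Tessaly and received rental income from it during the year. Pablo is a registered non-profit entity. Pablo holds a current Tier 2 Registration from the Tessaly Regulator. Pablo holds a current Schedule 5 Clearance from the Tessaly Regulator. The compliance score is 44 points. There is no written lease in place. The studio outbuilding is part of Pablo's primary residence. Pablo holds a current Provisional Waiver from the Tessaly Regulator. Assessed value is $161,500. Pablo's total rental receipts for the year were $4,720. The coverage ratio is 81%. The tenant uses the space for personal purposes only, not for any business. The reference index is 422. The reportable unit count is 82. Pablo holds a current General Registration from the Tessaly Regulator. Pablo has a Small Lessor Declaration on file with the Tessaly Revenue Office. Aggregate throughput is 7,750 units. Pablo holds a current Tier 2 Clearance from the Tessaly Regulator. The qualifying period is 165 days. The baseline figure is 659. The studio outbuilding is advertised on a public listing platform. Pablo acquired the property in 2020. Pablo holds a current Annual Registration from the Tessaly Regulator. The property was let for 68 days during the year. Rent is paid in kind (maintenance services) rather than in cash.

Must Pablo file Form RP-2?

All of (a)'s requirements are met (rent is paid in kind; a current Schedule 5 Clearance is held; assessed value is $161,500, meeting the $153,500 threshold). Turning to paragraphs (f)–(g): (f) is triggered — the baseline figure is 659, below the 741 limit. (g), which would lift (f), is inapplicable — the reference index is 422, not less than 378. So (a) is unavailable.
All of (b)'s requirements are met (there is no written lease; a current Annual Registration is held). But: (h) operates against (b): a current General Registration is held. Exception (b) does not apply.
Exception (c): the studio outbuilding is part of the primary residence; the coverage ratio is 81%, meeting the 78% threshold; Pablo is a registered non-profit — every condition holds. Turning to paragraph (i): (i) operates against (c): the compliance score is 44 points, under the 52 points limit. (c) is therefore removed.
Exception (d) is satisfied on its face — a Small Lessor Declaration is on file; a current Tier 2 Registration is held. Applying paragraphs (j)–(p): (j) is engaged (a current Provisional Waiver is held), but is set aside by (k): (k) operates against (j): aggregate throughput is 7,750 units, below the 8,360 units limit. (l) is engaged (the reportable unit count is 82, under the 101 limit), but is overridden by (m): (m) operates against (l): the property is publicly advertised. (n) would limit (m) — the qualifying period is 165 days, meeting the 135 days threshold — but (o) sets (n) aside: (o) operates against (n): a current Tier 2 Clearance is held. (p) does not operate here (the space is used for personal purposes only), so (o) stands. So (d) applies.
Exception (e) requires that total rental receipts for the year are below $4,700; but total rental receipts for the year are $4,720, not below $4,700, so (e) is unavailable.

No — exception (d) applies; Pablo is not required to file Form RP-2.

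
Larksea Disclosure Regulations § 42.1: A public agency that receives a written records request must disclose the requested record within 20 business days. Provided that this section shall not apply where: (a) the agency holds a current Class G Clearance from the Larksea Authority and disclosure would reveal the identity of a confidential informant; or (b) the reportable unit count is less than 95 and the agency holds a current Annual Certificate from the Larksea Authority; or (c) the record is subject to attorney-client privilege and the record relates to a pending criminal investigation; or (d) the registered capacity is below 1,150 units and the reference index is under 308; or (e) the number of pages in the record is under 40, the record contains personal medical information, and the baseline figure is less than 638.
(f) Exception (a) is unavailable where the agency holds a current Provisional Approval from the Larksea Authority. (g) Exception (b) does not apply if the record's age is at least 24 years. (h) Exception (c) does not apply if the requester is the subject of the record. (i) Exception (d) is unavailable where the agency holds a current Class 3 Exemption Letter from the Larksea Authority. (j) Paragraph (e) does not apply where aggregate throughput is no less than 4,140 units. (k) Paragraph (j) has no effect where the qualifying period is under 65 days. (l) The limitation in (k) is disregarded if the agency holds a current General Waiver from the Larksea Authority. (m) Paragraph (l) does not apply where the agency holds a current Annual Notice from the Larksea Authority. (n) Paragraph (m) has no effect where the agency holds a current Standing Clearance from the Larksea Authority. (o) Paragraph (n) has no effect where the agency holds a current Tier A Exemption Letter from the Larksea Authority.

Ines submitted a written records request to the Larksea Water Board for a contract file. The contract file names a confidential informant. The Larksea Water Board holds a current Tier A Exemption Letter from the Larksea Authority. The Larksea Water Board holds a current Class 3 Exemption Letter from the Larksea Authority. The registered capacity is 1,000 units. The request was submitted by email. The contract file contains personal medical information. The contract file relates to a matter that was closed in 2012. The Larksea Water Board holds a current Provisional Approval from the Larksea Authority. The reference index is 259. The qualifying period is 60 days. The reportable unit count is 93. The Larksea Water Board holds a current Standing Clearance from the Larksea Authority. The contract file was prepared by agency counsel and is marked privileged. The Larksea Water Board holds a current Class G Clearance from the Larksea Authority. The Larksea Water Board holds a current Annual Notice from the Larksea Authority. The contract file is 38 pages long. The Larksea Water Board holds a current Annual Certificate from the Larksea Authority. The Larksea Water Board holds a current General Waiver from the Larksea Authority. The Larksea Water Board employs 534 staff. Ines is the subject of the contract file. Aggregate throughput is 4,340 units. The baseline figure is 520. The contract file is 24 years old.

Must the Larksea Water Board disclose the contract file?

Exception (a) is satisfied on its face — a current Class G Clearance is held; the contract file names a confidential informant. Turning to paragraph (f): (f) operates against (a): a current Provisional Approval is held. Exception (a) does not apply.
All of (b)'s requirements are met (the reportable unit count is 93, less than the 95 limit; a current Annual Certificate is held). Turning to paragraph (g): (g) is triggered — the record's age is 24 years, meeting the 24 years threshold. (b) is therefore removed.
Exception (c) requires that the record relates to a pending criminal investigation; but the contract file relates to a closed matter, so (c) is unavailable.
Exception (d) is satisfied on its face — the registered capacity is 1,000 units, below the 1,150 units limit; the reference index is 259, under the 308 limit. But applying paragraph (i): (i) operates against (d): a current Class 3 Exemption Letter is held. So (d) is unavailable.
All of (e)'s requirements are met (the number of pages in the record is 38, under the 40 limit; the contract file contains personal medical information; the baseline figure is 520, less than the 638 limit). Applying paragraphs (j)–(o): (j) operates (aggregate throughput is 4,340 units, meeting the 4,140 units threshold), but yields to (k): (k) operates against (j): the qualifying period is 60 days, under the 65 days limit. (l) would limit (k) — a current General Waiver is held — but (m) sets (l) aside: (m) operates against (l): a current Annual Notice is held. (n) operates (a current Standing Clearance is held), but yields to (o): (o) is engaged — a current Tier A Exemption Letter is held. Exception (e) stands.

No — exception (e) applies; the Larksea Water Board is not required to disclose the contract file.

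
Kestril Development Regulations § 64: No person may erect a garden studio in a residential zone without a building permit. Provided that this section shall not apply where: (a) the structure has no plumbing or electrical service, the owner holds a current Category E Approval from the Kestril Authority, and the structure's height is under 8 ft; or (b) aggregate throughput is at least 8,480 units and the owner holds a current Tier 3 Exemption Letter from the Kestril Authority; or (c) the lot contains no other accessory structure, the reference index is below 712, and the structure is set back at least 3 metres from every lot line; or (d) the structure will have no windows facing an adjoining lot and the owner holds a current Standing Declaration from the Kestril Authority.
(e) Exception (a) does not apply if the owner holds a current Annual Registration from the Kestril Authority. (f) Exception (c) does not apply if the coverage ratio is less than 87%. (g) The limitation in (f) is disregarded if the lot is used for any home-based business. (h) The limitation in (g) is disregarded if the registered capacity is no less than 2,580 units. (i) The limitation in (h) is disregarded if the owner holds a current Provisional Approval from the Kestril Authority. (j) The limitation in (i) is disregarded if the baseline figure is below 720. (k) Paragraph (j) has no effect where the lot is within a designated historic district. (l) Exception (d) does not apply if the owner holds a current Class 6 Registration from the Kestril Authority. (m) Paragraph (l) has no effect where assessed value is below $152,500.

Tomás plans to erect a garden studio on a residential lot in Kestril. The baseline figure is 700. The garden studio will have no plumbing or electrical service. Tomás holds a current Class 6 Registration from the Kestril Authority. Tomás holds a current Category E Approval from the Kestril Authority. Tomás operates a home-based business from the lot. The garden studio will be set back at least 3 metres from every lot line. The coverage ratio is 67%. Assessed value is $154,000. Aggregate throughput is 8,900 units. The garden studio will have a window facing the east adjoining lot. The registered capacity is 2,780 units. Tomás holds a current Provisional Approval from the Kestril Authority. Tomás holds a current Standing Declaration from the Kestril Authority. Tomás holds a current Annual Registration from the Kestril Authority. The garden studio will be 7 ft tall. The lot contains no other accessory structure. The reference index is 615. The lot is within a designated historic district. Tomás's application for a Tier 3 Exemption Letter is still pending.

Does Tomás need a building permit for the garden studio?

No — exception (c) applies; Tomás does not need a building permit.

Exception (a)'s conditions are all satisfied: there is no plumbing or electrical service; a current Category E Approval is held; the structure's height is 7 ft, under the 8 ft limit. However, paragraph (e) must be considered: (e) operates against (a): a current Annual Registration is held. Exception (a) does not apply.
Exception (b) does not apply: there is no Tier 3 Exemption Letter in force.
Exception (c): the lot has no other accessory structure; the reference index is 615, below the 712 limit; the setback is at least 3 m on every side — every condition holds. As to paragraphs (f)–(k): (f) would limit (c) — the coverage ratio is 67%, less than the 87% limit — but (g) sets (f) aside: (g) operates against (f): a home-based business operates on the lot. (h) operates (the registered capacity is 2,780 units, meeting the 2,580 units threshold), but is itself disapplied by (i): (i) applies — a current Provisional Approval is held. (j) is engaged (the baseline figure is 700, below the 720 limit), but is displaced by (k): (k) is triggered — the lot is in a historic district. So (c) applies.
Exception (d) fails — a window faces an adjoining lot.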